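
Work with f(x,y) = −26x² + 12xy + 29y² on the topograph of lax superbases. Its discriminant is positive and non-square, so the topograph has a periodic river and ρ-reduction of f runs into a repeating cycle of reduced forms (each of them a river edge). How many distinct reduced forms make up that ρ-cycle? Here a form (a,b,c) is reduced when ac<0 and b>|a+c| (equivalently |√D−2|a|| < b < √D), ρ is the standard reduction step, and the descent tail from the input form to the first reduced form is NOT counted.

D = 3160, ⌊√D⌋ = 56
river: ρ → (29,46,-9)
river: ρ → (-9,44,34)
river: ρ → (34,24,-19)
river: ρ → (-19,52,6)
river: ρ → (6,56,-1)
river: ρ → (-1,56,6)
river: ρ → (6,52,-19)
river: ρ → (-19,24,34)
river: ρ → (34,44,-9)
river: ρ → (-9,46,29)
river: ρ → (29,12,-26)
river: ρ → (-26,40,15)
river: ρ → (15,50,-11)
river: ρ → (-11,38,39)
river: ρ → (39,40,-10)
river: ρ → (-10,40,39)
river: ρ → (39,38,-11)
river: ρ → (-11,50,15)
river: ρ → (15,40,-26)
river: ρ → (-26,12,29)
ρ-cycle length = 20 (tail of 0 descent steps not counted)

20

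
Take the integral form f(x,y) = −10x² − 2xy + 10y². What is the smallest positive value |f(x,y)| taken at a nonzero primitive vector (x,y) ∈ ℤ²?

descent: ρ → (10,2,-10)  [lands on river]
river: ρ → (-10,18,2)
river: ρ → (2,18,-10)
river: ρ → (-10,2,10)
river: ρ → (10,18,-2)
river: ρ → (-2,18,10)
closes: descent 1, river 6
min |a| on river = 2

2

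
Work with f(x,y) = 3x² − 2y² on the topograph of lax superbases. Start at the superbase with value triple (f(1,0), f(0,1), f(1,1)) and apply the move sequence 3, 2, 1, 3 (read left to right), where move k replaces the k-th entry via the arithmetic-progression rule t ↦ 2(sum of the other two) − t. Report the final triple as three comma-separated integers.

start (3,-2,1) = (f(1,0),f(0,1),f(1,1))
replace slot 3: 2·(3+(-2)) − 1 = 1 → (3,-2,1)
replace slot 2: 2·(3+1) − (-2) = 10 → (3,10,1)
replace slot 1: 2·(10+1) − 3 = 19 → (19,10,1)
replace slot 3: 2·(19+10) − 1 = 57 → (19,10,57)

19,10,57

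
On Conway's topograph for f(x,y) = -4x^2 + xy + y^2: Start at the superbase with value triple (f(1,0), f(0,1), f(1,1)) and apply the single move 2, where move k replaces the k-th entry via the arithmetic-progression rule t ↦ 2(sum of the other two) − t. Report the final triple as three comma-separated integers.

start (-4,1,-2) = (f(1,0),f(0,1),f(1,1))
replace slot 2: 2·((-4)+(-2)) − 1 = -13 → (-4,-13,-2)

-4,-13,-2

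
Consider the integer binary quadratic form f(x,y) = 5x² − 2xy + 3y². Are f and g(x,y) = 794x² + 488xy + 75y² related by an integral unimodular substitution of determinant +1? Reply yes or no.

D₁ = -56, D₂ = -56
f: flip: (5,-2,3)→(3,2,5)
f: reduced (well bottom): (3,2,5) with a≤c, −a<b≤a
g: flip: (794,488,75)→(75,-488,794)
g: translate: b→-38 (≡-488 mod 150), so (75,-488,794)→(75,-38,5)
g: flip: (75,-38,5)→(5,38,75)
g: translate: b→-2 (≡38 mod 10), so (5,38,75)→(5,-2,3)
g: flip: (5,-2,3)→(3,2,5)
g: reduced (well bottom): (3,2,5) with a≤c, −a<b≤a
reduced forms (3, 2, 5) vs (3, 2, 5) ⇒ equivalent

yes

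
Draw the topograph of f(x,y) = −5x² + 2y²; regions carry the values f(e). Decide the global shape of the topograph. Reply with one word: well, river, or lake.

D = b²−4ac = 0² − 4·(-5)·2 = 40
D > 0 non-square ⇒ indefinite ⇒ periodic river

river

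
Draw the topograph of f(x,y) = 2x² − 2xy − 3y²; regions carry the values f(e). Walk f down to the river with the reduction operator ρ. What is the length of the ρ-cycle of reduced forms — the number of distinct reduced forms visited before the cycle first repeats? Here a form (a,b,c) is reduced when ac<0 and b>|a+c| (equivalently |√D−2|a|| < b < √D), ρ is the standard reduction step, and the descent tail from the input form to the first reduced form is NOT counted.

D = 28, ⌊√D⌋ = 5
descent: ρ → (-3,2,2)  [lands on river]
river: ρ → (2,2,-3)
river: ρ → (-3,4,1)
river: ρ → (1,4,-3)
ρ-cycle length = 4 (tail of 1 descent step not counted)

4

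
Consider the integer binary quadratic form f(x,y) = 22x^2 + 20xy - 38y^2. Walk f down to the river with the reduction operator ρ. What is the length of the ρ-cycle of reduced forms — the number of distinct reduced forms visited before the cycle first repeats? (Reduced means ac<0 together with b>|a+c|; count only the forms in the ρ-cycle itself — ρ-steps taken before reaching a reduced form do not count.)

D = 3744, ⌊√D⌋ = 61
river: ρ → (-38,56,4)
river: ρ → (4,56,-38)
river: ρ → (-38,20,22)
river: ρ → (22,24,-36)
river: ρ → (-36,48,10)
river: ρ → (10,52,-26)
river: ρ → (-26,52,10)
river: ρ → (10,48,-36)
river: ρ → (-36,24,22)
river: ρ → (22,20,-38)
ρ-cycle length = 10 (tail of 0 descent steps not counted)

10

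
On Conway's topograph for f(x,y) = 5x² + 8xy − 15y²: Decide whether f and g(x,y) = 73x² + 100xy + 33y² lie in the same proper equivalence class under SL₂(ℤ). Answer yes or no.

D₁ = 364, D₂ = 364
river cycle of f (length 8): (5, 18, -2), (-2, 18, 5), (5, 12, -11), (-11, 10, 6), (6, 14, -7), (-7, 14, 6), (6, 10, -11), (-11, 12, 5)
river cycle of g (length 8): (5, 18, -2), (-2, 18, 5), (5, 12, -11), (-11, 10, 6), (6, 14, -7), (-7, 14, 6), (6, 10, -11), (-11, 12, 5)
cycles coincide ⇒ equivalent

yes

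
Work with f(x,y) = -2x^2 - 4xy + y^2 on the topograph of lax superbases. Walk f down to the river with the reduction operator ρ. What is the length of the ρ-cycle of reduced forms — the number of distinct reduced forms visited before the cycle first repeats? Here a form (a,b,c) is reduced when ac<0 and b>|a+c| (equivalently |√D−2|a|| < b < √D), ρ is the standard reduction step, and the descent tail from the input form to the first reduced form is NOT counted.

D = 24, ⌊√D⌋ = 4
descent: ρ → (1,4,-2)  [lands on river]
river: ρ → (-2,4,1)
ρ-cycle length = 2 (tail of 1 descent step not counted)

2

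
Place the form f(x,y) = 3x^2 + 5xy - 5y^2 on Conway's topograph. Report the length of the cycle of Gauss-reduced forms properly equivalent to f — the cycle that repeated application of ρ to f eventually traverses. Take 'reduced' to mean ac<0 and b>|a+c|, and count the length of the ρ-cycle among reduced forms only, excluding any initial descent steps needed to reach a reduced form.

D = 85, ⌊√D⌋ = 9
river: ρ → (-5,5,3)
river: ρ → (3,7,-3)
river: ρ → (-3,5,5)
river: ρ → (5,5,-3)
river: ρ → (-3,7,3)
river: ρ → (3,5,-5)
ρ-cycle length = 6 (tail of 0 descent steps not counted)

6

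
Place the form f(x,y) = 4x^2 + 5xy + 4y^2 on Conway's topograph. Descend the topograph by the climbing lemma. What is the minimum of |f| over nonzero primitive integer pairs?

translate: b→-3 (≡5 mod 8), so (4,5,4)→(4,-3,3)
flip: (4,-3,3)→(3,3,4)
reduced (well bottom): (3,3,4) with a≤c, −a<b≤a
well minimum = a = 3

3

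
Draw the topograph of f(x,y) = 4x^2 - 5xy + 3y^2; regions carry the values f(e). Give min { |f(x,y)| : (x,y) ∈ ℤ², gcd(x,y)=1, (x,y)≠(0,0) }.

translate: b→3 (≡-5 mod 8), so (4,-5,3)→(4,3,2)
flip: (4,3,2)→(2,-3,4)
translate: b→1 (≡-3 mod 4), so (2,-3,4)→(2,1,3)
reduced (well bottom): (2,1,3) with a≤c, −a<b≤a
well minimum = a = 2

2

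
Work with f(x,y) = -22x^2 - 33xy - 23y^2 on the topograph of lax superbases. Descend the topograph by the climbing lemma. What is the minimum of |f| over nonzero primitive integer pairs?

translate: b→-11 (≡33 mod 44), so (22,33,23)→(22,-11,12)
flip: (22,-11,12)→(12,11,22)
reduced (well bottom): (12,11,22) with a≤c, −a<b≤a
well minimum |f| = |-12| = 12 (negative-definite)

12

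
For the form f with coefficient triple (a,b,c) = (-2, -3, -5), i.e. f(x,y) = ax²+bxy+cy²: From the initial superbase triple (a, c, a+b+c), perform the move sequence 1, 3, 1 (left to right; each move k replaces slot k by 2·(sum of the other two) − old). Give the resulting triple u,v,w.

start (-2,-5,-10) = (f(1,0),f(0,1),f(1,1))
replace slot 1: 2·((-5)+(-10)) − (-2) = -28 → (-28,-5,-10)
replace slot 3: 2·((-28)+(-5)) − (-10) = -56 → (-28,-5,-56)
replace slot 1: 2·((-5)+(-56)) − (-28) = -94 → (-94,-5,-56)

-94,-5,-56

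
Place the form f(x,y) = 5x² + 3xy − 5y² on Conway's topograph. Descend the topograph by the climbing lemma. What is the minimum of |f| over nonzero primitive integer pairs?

river: ρ → (-5,7,3)
river: ρ → (3,5,-7)
river: ρ → (-7,9,1)
river: ρ → (1,9,-7)
river: ρ → (-7,5,3)
river: ρ → (3,7,-5)
river: ρ → (-5,3,5)
river: ρ → (5,7,-3)
river: ρ → (-3,5,7)
river: ρ → (7,9,-1)
river: ρ → (-1,9,7)
river: ρ → (7,5,-3)
river: ρ → (-3,7,5)
river: ρ → (5,3,-5)
closes: descent 0, river 14
min |a| on river = 1

1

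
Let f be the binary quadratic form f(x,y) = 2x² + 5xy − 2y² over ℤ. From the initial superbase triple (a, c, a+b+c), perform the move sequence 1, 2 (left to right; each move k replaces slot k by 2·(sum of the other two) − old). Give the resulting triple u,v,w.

start (2,-2,5) = (f(1,0),f(0,1),f(1,1))
replace slot 1: 2·((-2)+5) − 2 = 4 → (4,-2,5)
replace slot 2: 2·(4+5) − (-2) = 20 → (4,20,5)

4,20,5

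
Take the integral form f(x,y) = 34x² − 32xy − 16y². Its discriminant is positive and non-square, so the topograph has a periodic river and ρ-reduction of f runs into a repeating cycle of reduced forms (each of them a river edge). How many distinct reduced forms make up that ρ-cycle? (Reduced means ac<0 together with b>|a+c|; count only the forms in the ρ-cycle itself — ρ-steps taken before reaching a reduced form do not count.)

D = 3200, ⌊√D⌋ = 56
descent: ρ → (-16,32,34)  [lands on river]
river: ρ → (34,36,-14)
river: ρ → (-14,48,16)
river: ρ → (16,48,-14)
river: ρ → (-14,36,34)
river: ρ → (34,32,-16)
ρ-cycle length = 6 (tail of 1 descent step not counted)

6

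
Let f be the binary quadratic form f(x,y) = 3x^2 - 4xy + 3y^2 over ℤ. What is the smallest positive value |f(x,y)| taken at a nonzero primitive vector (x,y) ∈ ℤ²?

translate: b→2 (≡-4 mod 6), so (3,-4,3)→(3,2,2)
flip: (3,2,2)→(2,-2,3)
translate: b→2 (≡-2 mod 4), so (2,-2,3)→(2,2,3)
reduced (well bottom): (2,2,3) with a≤c, −a<b≤a
well minimum = a = 2

2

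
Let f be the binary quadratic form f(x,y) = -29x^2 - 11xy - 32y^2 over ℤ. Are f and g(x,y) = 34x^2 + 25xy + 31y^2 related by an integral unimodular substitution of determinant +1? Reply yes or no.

D₁ = -3591, D₂ = -3591
f is negative-definite; reduce −f:
−f: reduced (well bottom): (29,11,32) with a≤c, −a<b≤a
flip sign back: reduced form of f is (-29,-11,-32)
g: flip: (34,25,31)→(31,-25,34)
g: reduced (well bottom): (31,-25,34) with a≤c, −a<b≤a
reduced forms (-29, -11, -32) vs (31, -25, 34) ⇒ inequivalent

no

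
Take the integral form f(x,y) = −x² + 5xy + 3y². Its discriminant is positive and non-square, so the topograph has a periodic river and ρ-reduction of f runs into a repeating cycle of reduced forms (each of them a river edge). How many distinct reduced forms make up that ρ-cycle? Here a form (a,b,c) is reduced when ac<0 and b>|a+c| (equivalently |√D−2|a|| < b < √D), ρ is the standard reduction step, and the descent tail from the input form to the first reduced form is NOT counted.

D = 37, ⌊√D⌋ = 6
river: ρ → (3,1,-3)
river: ρ → (-3,5,1)
river: ρ → (1,5,-3)
river: ρ → (-3,1,3)
river: ρ → (3,5,-1)
river: ρ → (-1,5,3)
ρ-cycle length = 6 (tail of 0 descent steps not counted)

6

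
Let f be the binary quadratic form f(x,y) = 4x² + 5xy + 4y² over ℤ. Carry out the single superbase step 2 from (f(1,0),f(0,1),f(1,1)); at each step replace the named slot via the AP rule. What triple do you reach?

start (4,4,13) = (f(1,0),f(0,1),f(1,1))
replace slot 2: 2·(4+13) − 4 = 30 → (4,30,13)

4,30,13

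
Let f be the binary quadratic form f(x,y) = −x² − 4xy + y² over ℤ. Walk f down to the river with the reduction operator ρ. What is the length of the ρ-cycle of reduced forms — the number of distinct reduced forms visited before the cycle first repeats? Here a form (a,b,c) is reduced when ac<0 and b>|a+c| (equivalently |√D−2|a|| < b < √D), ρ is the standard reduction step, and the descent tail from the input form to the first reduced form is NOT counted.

D = 20, ⌊√D⌋ = 4
descent: ρ → (1,4,-1)  [lands on river]
river: ρ → (-1,4,1)
ρ-cycle length = 2 (tail of 1 descent step not counted)

2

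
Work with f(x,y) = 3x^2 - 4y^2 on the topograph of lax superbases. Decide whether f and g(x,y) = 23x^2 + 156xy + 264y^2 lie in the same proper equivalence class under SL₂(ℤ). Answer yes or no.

D₁ = 48, D₂ = 48
river cycle of f (length 2): (3, 6, -1), (-1, 6, 3)
river cycle of g (length 2): (3, 6, -1), (-1, 6, 3)
cycles coincide ⇒ equivalent

yes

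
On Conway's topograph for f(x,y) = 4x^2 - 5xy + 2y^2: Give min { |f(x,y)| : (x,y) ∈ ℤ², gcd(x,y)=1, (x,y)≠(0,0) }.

translate: b→3 (≡-5 mod 8), so (4,-5,2)→(4,3,1)
flip: (4,3,1)→(1,-3,4)
translate: b→1 (≡-3 mod 2), so (1,-3,4)→(1,1,2)
reduced (well bottom): (1,1,2) with a≤c, −a<b≤a
well minimum = a = 1

1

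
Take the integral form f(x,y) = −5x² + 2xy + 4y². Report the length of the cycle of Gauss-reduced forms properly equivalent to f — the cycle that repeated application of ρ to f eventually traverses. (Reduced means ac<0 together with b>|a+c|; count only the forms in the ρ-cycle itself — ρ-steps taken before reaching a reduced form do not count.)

D = 84, ⌊√D⌋ = 9
river: ρ → (4,6,-3)
river: ρ → (-3,6,4)
river: ρ → (4,2,-5)
river: ρ → (-5,8,1)
river: ρ → (1,8,-5)
river: ρ → (-5,2,4)
ρ-cycle length = 6 (tail of 0 descent steps not counted)

6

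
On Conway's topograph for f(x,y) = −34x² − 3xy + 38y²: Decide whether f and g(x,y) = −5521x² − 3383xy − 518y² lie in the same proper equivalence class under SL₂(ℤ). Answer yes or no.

D₁ = 5177, D₂ = 5177
river cycle of f (length 52): (-34, 65, 7), (7, 61, -52), (-52, 43, 16), (16, 53, -37), (-37, 21, 32), (32, 43, -26), (-26, 61, 14), (14, 51, -46), (-46, 41, 19), (19, 35, -52), … (42 more)
river cycle of g (length 52): (-34, 65, 7), (7, 61, -52), (-52, 43, 16), (16, 53, -37), (-37, 21, 32), (32, 43, -26), (-26, 61, 14), (14, 51, -46), (-46, 41, 19), (19, 35, -52), … (42 more)
cycles coincide ⇒ equivalent

yes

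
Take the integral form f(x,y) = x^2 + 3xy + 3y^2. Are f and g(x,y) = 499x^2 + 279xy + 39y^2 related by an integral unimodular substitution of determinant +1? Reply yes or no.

D₁ = -3, D₂ = -3
f: translate: b→1 (≡3 mod 2), so (1,3,3)→(1,1,1)
f: reduced (well bottom): (1,1,1) with a≤c, −a<b≤a
g: flip: (499,279,39)→(39,-279,499)
g: translate: b→33 (≡-279 mod 78), so (39,-279,499)→(39,33,7)
g: flip: (39,33,7)→(7,-33,39)
g: translate: b→-5 (≡-33 mod 14), so (7,-33,39)→(7,-5,1)
g: flip: (7,-5,1)→(1,5,7)
g: translate: b→1 (≡5 mod 2), so (1,5,7)→(1,1,1)
g: reduced (well bottom): (1,1,1) with a≤c, −a<b≤a
reduced forms (1, 1, 1) vs (1, 1, 1) ⇒ equivalent

yes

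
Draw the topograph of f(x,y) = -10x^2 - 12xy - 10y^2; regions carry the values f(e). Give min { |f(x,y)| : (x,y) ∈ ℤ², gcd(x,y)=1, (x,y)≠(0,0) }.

translate: b→-8 (≡12 mod 20), so (10,12,10)→(10,-8,8)
flip: (10,-8,8)→(8,8,10)
reduced (well bottom): (8,8,10) with a≤c, −a<b≤a
well minimum |f| = |-8| = 8 (negative-definite)

8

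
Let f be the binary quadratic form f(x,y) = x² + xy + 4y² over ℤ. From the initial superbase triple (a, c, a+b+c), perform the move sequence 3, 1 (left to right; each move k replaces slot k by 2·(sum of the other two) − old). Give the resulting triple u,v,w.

start (1,4,6) = (f(1,0),f(0,1),f(1,1))
replace slot 3: 2·(1+4) − 6 = 4 → (1,4,4)
replace slot 1: 2·(4+4) − 1 = 15 → (15,4,4)

15,4,4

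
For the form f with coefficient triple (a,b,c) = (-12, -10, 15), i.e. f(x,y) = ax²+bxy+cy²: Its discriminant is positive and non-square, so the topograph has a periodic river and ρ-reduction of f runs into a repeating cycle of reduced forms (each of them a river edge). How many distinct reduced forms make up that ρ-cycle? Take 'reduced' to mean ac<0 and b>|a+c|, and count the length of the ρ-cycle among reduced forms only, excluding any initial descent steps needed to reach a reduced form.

D = 820, ⌊√D⌋ = 28
descent: ρ → (15,10,-12)  [lands on river]
river: ρ → (-12,14,13)
river: ρ → (13,12,-13)
river: ρ → (-13,14,12)
river: ρ → (12,10,-15)
river: ρ → (-15,20,7)
river: ρ → (7,22,-12)
river: ρ → (-12,26,3)
river: ρ → (3,28,-3)
river: ρ → (-3,26,12)
river: ρ → (12,22,-7)
river: ρ → (-7,20,15)
ρ-cycle length = 12 (tail of 1 descent step not counted)

12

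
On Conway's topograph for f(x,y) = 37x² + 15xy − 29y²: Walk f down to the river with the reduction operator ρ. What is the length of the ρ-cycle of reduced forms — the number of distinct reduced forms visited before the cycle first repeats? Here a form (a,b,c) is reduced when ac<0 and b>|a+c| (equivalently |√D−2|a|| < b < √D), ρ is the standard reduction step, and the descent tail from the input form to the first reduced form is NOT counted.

D = 4517, ⌊√D⌋ = 67
river: ρ → (-29,43,23)
river: ρ → (23,49,-23)
river: ρ → (-23,43,29)
river: ρ → (29,15,-37)
river: ρ → (-37,59,7)
river: ρ → (7,67,-1)
river: ρ → (-1,67,7)
river: ρ → (7,59,-37)
river: ρ → (-37,15,29)
river: ρ → (29,43,-23)
river: ρ → (-23,49,23)
river: ρ → (23,43,-29)
river: ρ → (-29,15,37)
river: ρ → (37,59,-7)
river: ρ → (-7,67,1)
river: ρ → (1,67,-7)
river: ρ → (-7,59,37)
river: ρ → (37,15,-29)
ρ-cycle length = 18 (tail of 0 descent steps not counted)

18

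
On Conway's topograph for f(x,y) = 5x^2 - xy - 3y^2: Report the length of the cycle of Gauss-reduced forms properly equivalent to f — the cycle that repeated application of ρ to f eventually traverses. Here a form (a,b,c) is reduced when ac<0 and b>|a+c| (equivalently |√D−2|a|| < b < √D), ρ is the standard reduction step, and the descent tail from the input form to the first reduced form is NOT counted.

D = 61, ⌊√D⌋ = 7
descent: ρ → (-3,7,1)  [lands on river]
river: ρ → (1,7,-3)
river: ρ → (-3,5,3)
river: ρ → (3,7,-1)
river: ρ → (-1,7,3)
river: ρ → (3,5,-3)
ρ-cycle length = 6 (tail of 1 descent step not counted)

6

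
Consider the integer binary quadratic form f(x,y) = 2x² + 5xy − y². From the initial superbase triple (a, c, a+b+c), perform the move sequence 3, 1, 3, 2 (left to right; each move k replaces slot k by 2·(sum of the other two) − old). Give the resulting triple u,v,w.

start (2,-1,6) = (f(1,0),f(0,1),f(1,1))
replace slot 3: 2·(2+(-1)) − 6 = -4 → (2,-1,-4)
replace slot 1: 2·((-1)+(-4)) − 2 = -12 → (-12,-1,-4)
replace slot 3: 2·((-12)+(-1)) − (-4) = -22 → (-12,-1,-22)
replace slot 2: 2·((-12)+(-22)) − (-1) = -67 → (-12,-67,-22)

-12,-67,-22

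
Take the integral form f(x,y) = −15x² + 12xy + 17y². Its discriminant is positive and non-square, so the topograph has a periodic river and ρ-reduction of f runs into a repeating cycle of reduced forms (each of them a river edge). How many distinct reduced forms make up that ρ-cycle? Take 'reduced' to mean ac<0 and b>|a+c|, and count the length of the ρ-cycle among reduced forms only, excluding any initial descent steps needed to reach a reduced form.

D = 1164, ⌊√D⌋ = 34
river: ρ → (17,22,-10)
river: ρ → (-10,18,21)
river: ρ → (21,24,-7)
river: ρ → (-7,32,5)
river: ρ → (5,28,-19)
river: ρ → (-19,10,14)
river: ρ → (14,18,-15)
river: ρ → (-15,12,17)
ρ-cycle length = 8 (tail of 0 descent steps not counted)

8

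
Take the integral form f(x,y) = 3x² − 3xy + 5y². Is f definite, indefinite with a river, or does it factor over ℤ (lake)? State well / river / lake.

D = b²−4ac = (-3)² − 4·3·5 = -51
D < 0 ⇒ definite ⇒ every region one sign ⇒ single well

well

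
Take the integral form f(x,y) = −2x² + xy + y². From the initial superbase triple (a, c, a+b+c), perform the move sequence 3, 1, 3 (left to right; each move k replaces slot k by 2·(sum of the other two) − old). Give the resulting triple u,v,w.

start (-2,1,0) = (f(1,0),f(0,1),f(1,1))
replace slot 3: 2·((-2)+1) − 0 = -2 → (-2,1,-2)
replace slot 1: 2·(1+(-2)) − (-2) = 0 → (0,1,-2)
replace slot 3: 2·(0+1) − (-2) = 4 → (0,1,4)

0,1,4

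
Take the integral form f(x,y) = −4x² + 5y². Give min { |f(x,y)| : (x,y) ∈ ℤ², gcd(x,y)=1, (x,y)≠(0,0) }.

descent: ρ → (5,0,-4)
descent: ρ → (-4,8,1)  [lands on river]
river: ρ → (1,8,-4)
closes: descent 2, river 2
min |a| on river = 1

1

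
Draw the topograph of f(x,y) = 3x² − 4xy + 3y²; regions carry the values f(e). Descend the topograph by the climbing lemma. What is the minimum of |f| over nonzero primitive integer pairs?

translate: b→2 (≡-4 mod 6), so (3,-4,3)→(3,2,2)
flip: (3,2,2)→(2,-2,3)
translate: b→2 (≡-2 mod 4), so (2,-2,3)→(2,2,3)
reduced (well bottom): (2,2,3) with a≤c, −a<b≤a
well minimum = a = 2

2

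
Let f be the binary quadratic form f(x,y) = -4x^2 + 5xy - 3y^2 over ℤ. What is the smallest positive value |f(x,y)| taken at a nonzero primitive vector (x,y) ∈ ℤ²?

translate: b→3 (≡-5 mod 8), so (4,-5,3)→(4,3,2)
flip: (4,3,2)→(2,-3,4)
translate: b→1 (≡-3 mod 4), so (2,-3,4)→(2,1,3)
reduced (well bottom): (2,1,3) with a≤c, −a<b≤a
well minimum |f| = |-2| = 2 (negative-definite)

2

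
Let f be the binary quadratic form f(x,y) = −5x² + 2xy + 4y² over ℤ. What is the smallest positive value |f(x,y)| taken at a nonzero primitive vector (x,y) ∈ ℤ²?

river: ρ → (4,6,-3)
river: ρ → (-3,6,4)
river: ρ → (4,2,-5)
river: ρ → (-5,8,1)
river: ρ → (1,8,-5)
river: ρ → (-5,2,4)
closes: descent 0, river 6
min |a| on river = 1

1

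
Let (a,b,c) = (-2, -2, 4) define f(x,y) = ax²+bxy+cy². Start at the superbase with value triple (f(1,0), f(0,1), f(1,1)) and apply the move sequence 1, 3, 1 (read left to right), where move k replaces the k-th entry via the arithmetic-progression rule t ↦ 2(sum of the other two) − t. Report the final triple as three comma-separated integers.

start (-2,4,0) = (f(1,0),f(0,1),f(1,1))
replace slot 1: 2·(4+0) − (-2) = 10 → (10,4,0)
replace slot 3: 2·(10+4) − 0 = 28 → (10,4,28)
replace slot 1: 2·(4+28) − 10 = 54 → (54,4,28)

54,4,28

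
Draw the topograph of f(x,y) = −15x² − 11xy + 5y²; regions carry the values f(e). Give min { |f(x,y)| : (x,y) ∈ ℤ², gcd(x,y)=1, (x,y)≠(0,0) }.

descent: ρ → (5,11,-15)  [lands on river]
river: ρ → (-15,19,1)
river: ρ → (1,19,-15)
river: ρ → (-15,11,5)
river: ρ → (5,19,-3)
river: ρ → (-3,17,11)
river: ρ → (11,5,-9)
river: ρ → (-9,13,7)
river: ρ → (7,15,-7)
river: ρ → (-7,13,9)
river: ρ → (9,5,-11)
river: ρ → (-11,17,3)
river: ρ → (3,19,-5)
river: ρ → (-5,11,15)
river: ρ → (15,19,-1)
river: ρ → (-1,19,15)
river: ρ → (15,11,-5)
river: ρ → (-5,19,3)
river: ρ → (3,17,-11)
river: ρ → (-11,5,9)
river: ρ → (9,13,-7)
river: ρ → (-7,15,7)
river: ρ → (7,13,-9)
river: ρ → (-9,5,11)
river: ρ → (11,17,-3)
river: ρ → (-3,19,5)
closes: descent 1, river 26
min |a| on river = 1

1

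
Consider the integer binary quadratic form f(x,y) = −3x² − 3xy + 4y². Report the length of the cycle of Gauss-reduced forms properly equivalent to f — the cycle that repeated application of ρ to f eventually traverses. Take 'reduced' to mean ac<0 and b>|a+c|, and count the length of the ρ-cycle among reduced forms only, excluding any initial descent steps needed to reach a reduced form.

D = 57, ⌊√D⌋ = 7
descent: ρ → (4,3,-3)  [lands on river]
river: ρ → (-3,3,4)
river: ρ → (4,5,-2)
river: ρ → (-2,7,1)
river: ρ → (1,7,-2)
river: ρ → (-2,5,4)
ρ-cycle length = 6 (tail of 1 descent step not counted)

6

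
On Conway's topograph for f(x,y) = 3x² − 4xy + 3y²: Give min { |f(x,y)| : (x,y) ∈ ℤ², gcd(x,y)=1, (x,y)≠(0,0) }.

translate: b→2 (≡-4 mod 6), so (3,-4,3)→(3,2,2)
flip: (3,2,2)→(2,-2,3)
translate: b→2 (≡-2 mod 4), so (2,-2,3)→(2,2,3)
reduced (well bottom): (2,2,3) with a≤c, −a<b≤a
well minimum = a = 2

2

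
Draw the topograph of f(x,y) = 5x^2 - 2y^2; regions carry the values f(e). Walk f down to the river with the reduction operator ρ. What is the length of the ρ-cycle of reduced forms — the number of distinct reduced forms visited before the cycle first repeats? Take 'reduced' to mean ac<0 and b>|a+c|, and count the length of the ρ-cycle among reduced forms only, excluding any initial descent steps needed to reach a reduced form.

D = 40, ⌊√D⌋ = 6
descent: ρ → (-2,4,3)  [lands on river]
river: ρ → (3,2,-3)
river: ρ → (-3,4,2)
river: ρ → (2,4,-3)
river: ρ → (-3,2,3)
river: ρ → (3,4,-2)
ρ-cycle length = 6 (tail of 1 descent step not counted)

6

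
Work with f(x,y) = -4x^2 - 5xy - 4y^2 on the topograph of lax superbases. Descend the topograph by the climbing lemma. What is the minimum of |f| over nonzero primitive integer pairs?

translate: b→-3 (≡5 mod 8), so (4,5,4)→(4,-3,3)
flip: (4,-3,3)→(3,3,4)
reduced (well bottom): (3,3,4) with a≤c, −a<b≤a
well minimum |f| = |-3| = 3 (negative-definite)

3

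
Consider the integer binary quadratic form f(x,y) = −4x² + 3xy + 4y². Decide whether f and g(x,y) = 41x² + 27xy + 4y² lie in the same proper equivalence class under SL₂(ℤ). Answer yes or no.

D₁ = 73, D₂ = 73
river cycle of f (length 18): (4, 5, -3), (-3, 7, 2), (2, 5, -6), (-6, 7, 1), (1, 7, -6), (-6, 5, 2), (2, 7, -3), (-3, 5, 4), (4, 3, -4), (-4, 5, 3), … (8 more)
river cycle of g (length 18): (4, 5, -3), (-3, 7, 2), (2, 5, -6), (-6, 7, 1), (1, 7, -6), (-6, 5, 2), (2, 7, -3), (-3, 5, 4), (4, 3, -4), (-4, 5, 3), … (8 more)
cycles coincide ⇒ equivalent

yes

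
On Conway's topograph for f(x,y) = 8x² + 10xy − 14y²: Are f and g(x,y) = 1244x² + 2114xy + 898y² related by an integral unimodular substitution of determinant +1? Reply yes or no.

D₁ = 548, D₂ = 548
river cycle of f (length 14): (-14, 18, 4), (4, 22, -4), (-4, 18, 14), (14, 10, -8), (-8, 22, 2), (2, 22, -8), (-8, 10, 14), (14, 18, -4), (-4, 22, 4), (4, 18, -14), … (4 more)
river cycle of g (length 14): (-2, 22, 8), (8, 10, -14), (-14, 18, 4), (4, 22, -4), (-4, 18, 14), (14, 10, -8), (-8, 22, 2), (2, 22, -8), (-8, 10, 14), (14, 18, -4), … (4 more)
cycles coincide ⇒ equivalent

yes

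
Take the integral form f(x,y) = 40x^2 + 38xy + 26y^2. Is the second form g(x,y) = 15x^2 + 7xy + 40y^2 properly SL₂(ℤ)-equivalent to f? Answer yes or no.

D₁ = -2716, D₂ = -2351
discriminants differ ⇒ not SL₂(ℤ)-equivalent

no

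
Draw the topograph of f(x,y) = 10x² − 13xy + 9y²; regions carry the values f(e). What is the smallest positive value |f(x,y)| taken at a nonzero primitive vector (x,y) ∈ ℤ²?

translate: b→7 (≡-13 mod 20), so (10,-13,9)→(10,7,6)
flip: (10,7,6)→(6,-7,10)
translate: b→5 (≡-7 mod 12), so (6,-7,10)→(6,5,9)
reduced (well bottom): (6,5,9) with a≤c, −a<b≤a
well minimum = a = 6

6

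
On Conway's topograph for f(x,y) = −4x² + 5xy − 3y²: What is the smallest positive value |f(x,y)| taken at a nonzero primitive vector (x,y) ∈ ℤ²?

translate: b→3 (≡-5 mod 8), so (4,-5,3)→(4,3,2)
flip: (4,3,2)→(2,-3,4)
translate: b→1 (≡-3 mod 4), so (2,-3,4)→(2,1,3)
reduced (well bottom): (2,1,3) with a≤c, −a<b≤a
well minimum |f| = |-2| = 2 (negative-definite)

2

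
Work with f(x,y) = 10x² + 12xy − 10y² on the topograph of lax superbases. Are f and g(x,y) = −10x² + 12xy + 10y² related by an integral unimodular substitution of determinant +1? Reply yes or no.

D₁ = 544, D₂ = 544
river cycle of f (length 6): (-10, 8, 12), (12, 16, -6), (-6, 20, 6), (6, 16, -12), (-12, 8, 10), (10, 12, -10)
river cycle of g (length 6): (10, 8, -12), (-12, 16, 6), (6, 20, -6), (-6, 16, 12), (12, 8, -10), (-10, 12, 10)
cycles differ ⇒ inequivalent

no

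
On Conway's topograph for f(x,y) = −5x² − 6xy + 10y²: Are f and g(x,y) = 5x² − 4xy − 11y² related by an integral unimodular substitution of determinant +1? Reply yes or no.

D₁ = 236, D₂ = 236
river cycle of f (length 6): (10, 6, -5), (-5, 14, 2), (2, 14, -5), (-5, 6, 10), (10, 14, -1), (-1, 14, 10)
river cycle of g (length 6): (5, 6, -10), (-10, 14, 1), (1, 14, -10), (-10, 6, 5), (5, 14, -2), (-2, 14, 5)
cycles differ ⇒ inequivalent

no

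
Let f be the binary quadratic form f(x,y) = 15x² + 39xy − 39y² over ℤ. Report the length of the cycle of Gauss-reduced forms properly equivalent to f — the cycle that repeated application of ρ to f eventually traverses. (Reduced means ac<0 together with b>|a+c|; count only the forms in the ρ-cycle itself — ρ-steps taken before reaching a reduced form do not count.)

D = 3861, ⌊√D⌋ = 62
river: ρ → (-39,39,15)
river: ρ → (15,51,-21)
river: ρ → (-21,33,33)
river: ρ → (33,33,-21)
river: ρ → (-21,51,15)
river: ρ → (15,39,-39)
ρ-cycle length = 6 (tail of 0 descent steps not counted)

6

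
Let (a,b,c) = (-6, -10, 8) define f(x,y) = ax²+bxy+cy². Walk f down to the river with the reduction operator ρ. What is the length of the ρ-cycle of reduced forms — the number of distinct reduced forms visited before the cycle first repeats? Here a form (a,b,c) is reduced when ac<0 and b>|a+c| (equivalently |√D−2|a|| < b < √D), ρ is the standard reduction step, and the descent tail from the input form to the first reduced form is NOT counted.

D = 292, ⌊√D⌋ = 17
descent: ρ → (8,10,-6)  [lands on river]
river: ρ → (-6,14,4)
river: ρ → (4,10,-12)
river: ρ → (-12,14,2)
river: ρ → (2,14,-12)
river: ρ → (-12,10,4)
river: ρ → (4,14,-6)
river: ρ → (-6,10,8)
river: ρ → (8,6,-8)
river: ρ → (-8,10,6)
river: ρ → (6,14,-4)
river: ρ → (-4,10,12)
river: ρ → (12,14,-2)
river: ρ → (-2,14,12)
river: ρ → (12,10,-4)
river: ρ → (-4,14,6)
river: ρ → (6,10,-8)
river: ρ → (-8,6,8)
ρ-cycle length = 18 (tail of 1 descent step not counted)

18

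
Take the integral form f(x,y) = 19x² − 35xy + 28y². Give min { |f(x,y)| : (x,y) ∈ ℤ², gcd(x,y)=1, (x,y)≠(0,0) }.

translate: b→3 (≡-35 mod 38), so (19,-35,28)→(19,3,12)
flip: (19,3,12)→(12,-3,19)
reduced (well bottom): (12,-3,19) with a≤c, −a<b≤a
well minimum = a = 12

12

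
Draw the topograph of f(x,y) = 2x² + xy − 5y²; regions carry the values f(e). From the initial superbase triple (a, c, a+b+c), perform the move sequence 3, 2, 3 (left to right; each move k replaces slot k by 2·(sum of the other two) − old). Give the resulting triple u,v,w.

start (2,-5,-2) = (f(1,0),f(0,1),f(1,1))
replace slot 3: 2·(2+(-5)) − (-2) = -4 → (2,-5,-4)
replace slot 2: 2·(2+(-4)) − (-5) = 1 → (2,1,-4)
replace slot 3: 2·(2+1) − (-4) = 10 → (2,1,10)

2,1,10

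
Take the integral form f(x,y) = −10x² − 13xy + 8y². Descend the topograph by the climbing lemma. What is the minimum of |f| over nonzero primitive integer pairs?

descent: ρ → (8,13,-10)  [lands on river]
river: ρ → (-10,7,11)
river: ρ → (11,15,-6)
river: ρ → (-6,21,2)
river: ρ → (2,19,-16)
river: ρ → (-16,13,5)
river: ρ → (5,17,-10)
river: ρ → (-10,3,12)
river: ρ → (12,21,-1)
river: ρ → (-1,21,12)
river: ρ → (12,3,-10)
river: ρ → (-10,17,5)
river: ρ → (5,13,-16)
river: ρ → (-16,19,2)
river: ρ → (2,21,-6)
river: ρ → (-6,15,11)
river: ρ → (11,7,-10)
river: ρ → (-10,13,8)
river: ρ → (8,19,-4)
river: ρ → (-4,21,3)
river: ρ → (3,21,-4)
river: ρ → (-4,19,8)
closes: descent 1, river 22
min |a| on river = 1

1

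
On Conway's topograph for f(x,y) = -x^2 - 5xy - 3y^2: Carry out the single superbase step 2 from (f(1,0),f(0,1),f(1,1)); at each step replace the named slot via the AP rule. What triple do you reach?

start (-1,-3,-9) = (f(1,0),f(0,1),f(1,1))
replace slot 2: 2·((-1)+(-9)) − (-3) = -17 → (-1,-17,-9)

-1,-17,-9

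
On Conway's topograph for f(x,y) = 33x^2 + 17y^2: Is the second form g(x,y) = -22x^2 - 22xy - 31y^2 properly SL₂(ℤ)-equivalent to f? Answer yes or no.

D₁ = -2244, D₂ = -2244
f: flip: (33,0,17)→(17,0,33)
f: reduced (well bottom): (17,0,33) with a≤c, −a<b≤a
g is negative-definite; reduce −g:
−g: reduced (well bottom): (22,22,31) with a≤c, −a<b≤a
flip sign back: reduced form of g is (-22,-22,-31)
reduced forms (17, 0, 33) vs (-22, -22, -31) ⇒ inequivalent

no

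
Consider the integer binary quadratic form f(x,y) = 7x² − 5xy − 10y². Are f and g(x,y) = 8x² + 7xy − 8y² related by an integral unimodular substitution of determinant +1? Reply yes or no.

D₁ = 305, D₂ = 305
river cycle of f (length 8): (-10, 5, 7), (7, 9, -8), (-8, 7, 8), (8, 9, -7), (-7, 5, 10), (10, 15, -2), (-2, 17, 2), (2, 15, -10)
river cycle of g (length 8): (-8, 9, 7), (7, 5, -10), (-10, 15, 2), (2, 17, -2), (-2, 15, 10), (10, 5, -7), (-7, 9, 8), (8, 7, -8)
cycles differ ⇒ inequivalent

no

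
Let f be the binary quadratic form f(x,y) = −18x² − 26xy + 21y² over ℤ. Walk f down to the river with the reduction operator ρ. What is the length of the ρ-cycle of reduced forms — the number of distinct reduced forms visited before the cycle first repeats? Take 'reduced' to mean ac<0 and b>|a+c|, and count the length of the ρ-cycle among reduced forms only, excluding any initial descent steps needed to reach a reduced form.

D = 2188, ⌊√D⌋ = 46
descent: ρ → (21,26,-18)  [lands on river]
river: ρ → (-18,46,1)
river: ρ → (1,46,-18)
river: ρ → (-18,26,21)
river: ρ → (21,16,-23)
river: ρ → (-23,30,14)
river: ρ → (14,26,-27)
river: ρ → (-27,28,13)
river: ρ → (13,24,-31)
river: ρ → (-31,38,6)
river: ρ → (6,46,-3)
river: ρ → (-3,44,21)
river: ρ → (21,40,-7)
river: ρ → (-7,44,9)
river: ρ → (9,46,-2)
river: ρ → (-2,46,9)
river: ρ → (9,44,-7)
river: ρ → (-7,40,21)
river: ρ → (21,44,-3)
river: ρ → (-3,46,6)
river: ρ → (6,38,-31)
river: ρ → (-31,24,13)
river: ρ → (13,28,-27)
river: ρ → (-27,26,14)
river: ρ → (14,30,-23)
river: ρ → (-23,16,21)
ρ-cycle length = 26 (tail of 1 descent step not counted)

26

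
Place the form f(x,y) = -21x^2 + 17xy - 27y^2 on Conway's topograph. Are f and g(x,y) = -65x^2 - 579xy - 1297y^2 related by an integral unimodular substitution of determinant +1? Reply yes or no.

D₁ = -1979, D₂ = -1979
f is negative-definite; reduce −f:
−f: reduced (well bottom): (21,-17,27) with a≤c, −a<b≤a
flip sign back: reduced form of f is (-21,17,-27)
g is negative-definite; reduce −g:
−g: translate: b→59 (≡579 mod 130), so (65,579,1297)→(65,59,21)
−g: flip: (65,59,21)→(21,-59,65)
−g: translate: b→-17 (≡-59 mod 42), so (21,-59,65)→(21,-17,27)
−g: reduced (well bottom): (21,-17,27) with a≤c, −a<b≤a
flip sign back: reduced form of g is (-21,17,-27)
reduced forms (-21, 17, -27) vs (-21, 17, -27) ⇒ equivalent

yes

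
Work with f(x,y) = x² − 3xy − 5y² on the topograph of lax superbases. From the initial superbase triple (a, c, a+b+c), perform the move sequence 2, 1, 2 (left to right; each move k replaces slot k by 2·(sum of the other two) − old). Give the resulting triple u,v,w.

start (1,-5,-7) = (f(1,0),f(0,1),f(1,1))
replace slot 2: 2·(1+(-7)) − (-5) = -7 → (1,-7,-7)
replace slot 1: 2·((-7)+(-7)) − 1 = -29 → (-29,-7,-7)
replace slot 2: 2·((-29)+(-7)) − (-7) = -65 → (-29,-65,-7)

-29,-65,-7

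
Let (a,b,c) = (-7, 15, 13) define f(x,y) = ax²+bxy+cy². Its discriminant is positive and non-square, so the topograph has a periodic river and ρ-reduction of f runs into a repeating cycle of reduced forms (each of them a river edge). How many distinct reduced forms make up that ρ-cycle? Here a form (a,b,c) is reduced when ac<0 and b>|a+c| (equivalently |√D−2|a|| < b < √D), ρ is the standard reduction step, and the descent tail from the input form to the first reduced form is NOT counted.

D = 589, ⌊√D⌋ = 24
river: ρ → (13,11,-9)
river: ρ → (-9,7,15)
river: ρ → (15,23,-1)
river: ρ → (-1,23,15)
river: ρ → (15,7,-9)
river: ρ → (-9,11,13)
river: ρ → (13,15,-7)
river: ρ → (-7,13,15)
river: ρ → (15,17,-5)
river: ρ → (-5,23,3)
river: ρ → (3,19,-19)
river: ρ → (-19,19,3)
river: ρ → (3,23,-5)
river: ρ → (-5,17,15)
river: ρ → (15,13,-7)
river: ρ → (-7,15,13)
ρ-cycle length = 16 (tail of 0 descent steps not counted)

16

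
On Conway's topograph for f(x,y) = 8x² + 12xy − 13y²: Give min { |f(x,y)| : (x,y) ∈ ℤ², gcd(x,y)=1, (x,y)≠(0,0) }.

river: ρ → (-13,14,7)
river: ρ → (7,14,-13)
river: ρ → (-13,12,8)
river: ρ → (8,20,-5)
river: ρ → (-5,20,8)
river: ρ → (8,12,-13)
closes: descent 0, river 6
min |a| on river = 5

5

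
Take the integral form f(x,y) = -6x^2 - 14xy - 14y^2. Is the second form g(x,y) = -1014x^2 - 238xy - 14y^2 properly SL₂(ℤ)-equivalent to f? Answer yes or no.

D₁ = -140, D₂ = -140
f is negative-definite; reduce −f:
−f: translate: b→2 (≡14 mod 12), so (6,14,14)→(6,2,6)
−f: reduced (well bottom): (6,2,6) with a≤c, −a<b≤a
flip sign back: reduced form of f is (-6,-2,-6)
g is negative-definite; reduce −g:
−g: flip: (1014,238,14)→(14,-238,1014)
−g: translate: b→14 (≡-238 mod 28), so (14,-238,1014)→(14,14,6)
−g: flip: (14,14,6)→(6,-14,14)
−g: translate: b→-2 (≡-14 mod 12), so (6,-14,14)→(6,-2,6)
−g: flip: (6,-2,6)→(6,2,6)
−g: reduced (well bottom): (6,2,6) with a≤c, −a<b≤a
flip sign back: reduced form of g is (-6,-2,-6)
reduced forms (-6, -2, -6) vs (-6, -2, -6) ⇒ equivalent

yes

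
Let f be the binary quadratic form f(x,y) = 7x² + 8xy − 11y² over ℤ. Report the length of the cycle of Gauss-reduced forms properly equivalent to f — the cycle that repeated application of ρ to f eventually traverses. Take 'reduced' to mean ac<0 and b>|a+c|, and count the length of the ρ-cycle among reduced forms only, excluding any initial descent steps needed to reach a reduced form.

D = 372, ⌊√D⌋ = 19
river: ρ → (-11,14,4)
river: ρ → (4,18,-3)
river: ρ → (-3,18,4)
river: ρ → (4,14,-11)
river: ρ → (-11,8,7)
river: ρ → (7,6,-12)
river: ρ → (-12,18,1)
river: ρ → (1,18,-12)
river: ρ → (-12,6,7)
river: ρ → (7,8,-11)
ρ-cycle length = 10 (tail of 0 descent steps not counted)

10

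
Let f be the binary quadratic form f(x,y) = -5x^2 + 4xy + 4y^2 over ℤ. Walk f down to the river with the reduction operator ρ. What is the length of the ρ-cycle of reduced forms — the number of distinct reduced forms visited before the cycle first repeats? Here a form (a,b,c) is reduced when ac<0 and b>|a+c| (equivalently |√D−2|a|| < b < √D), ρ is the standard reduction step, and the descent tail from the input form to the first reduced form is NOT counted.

D = 96, ⌊√D⌋ = 9
river: ρ → (4,4,-5)
river: ρ → (-5,6,3)
river: ρ → (3,6,-5)
river: ρ → (-5,4,4)
ρ-cycle length = 4 (tail of 0 descent steps not counted)

4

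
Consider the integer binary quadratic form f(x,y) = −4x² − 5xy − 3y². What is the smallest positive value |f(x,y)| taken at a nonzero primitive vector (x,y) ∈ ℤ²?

translate: b→-3 (≡5 mod 8), so (4,5,3)→(4,-3,2)
flip: (4,-3,2)→(2,3,4)
translate: b→-1 (≡3 mod 4), so (2,3,4)→(2,-1,3)
reduced (well bottom): (2,-1,3) with a≤c, −a<b≤a
well minimum |f| = |-2| = 2 (negative-definite)

2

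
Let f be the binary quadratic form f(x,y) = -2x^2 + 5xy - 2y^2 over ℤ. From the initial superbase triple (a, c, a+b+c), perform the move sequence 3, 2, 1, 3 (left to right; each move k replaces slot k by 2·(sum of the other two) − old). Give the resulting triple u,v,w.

start (-2,-2,1) = (f(1,0),f(0,1),f(1,1))
replace slot 3: 2·((-2)+(-2)) − 1 = -9 → (-2,-2,-9)
replace slot 2: 2·((-2)+(-9)) − (-2) = -20 → (-2,-20,-9)
replace slot 1: 2·((-20)+(-9)) − (-2) = -56 → (-56,-20,-9)
replace slot 3: 2·((-56)+(-20)) − (-9) = -143 → (-56,-20,-143)

-56,-20,-143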